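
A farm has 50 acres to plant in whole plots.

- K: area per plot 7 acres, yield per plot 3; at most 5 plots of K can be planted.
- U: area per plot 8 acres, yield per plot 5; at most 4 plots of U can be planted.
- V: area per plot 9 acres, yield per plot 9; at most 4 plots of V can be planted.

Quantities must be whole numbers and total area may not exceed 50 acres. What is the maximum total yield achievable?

42

Take 2×K and 4×V: area 50 ≤ 50, yield 2·3 + 4·9 = 42.
V has the best ratio (9/9) and is taken to its limit of 4; remaining capacity is filled optimally with the others.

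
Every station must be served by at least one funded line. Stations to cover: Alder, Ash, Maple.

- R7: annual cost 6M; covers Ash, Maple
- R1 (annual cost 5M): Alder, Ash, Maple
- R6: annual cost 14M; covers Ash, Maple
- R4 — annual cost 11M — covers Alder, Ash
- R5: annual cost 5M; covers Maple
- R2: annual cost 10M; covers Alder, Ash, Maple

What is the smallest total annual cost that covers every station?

This is a weighted set-cover instance.
R1 alone covers Alder, Ash, Maple — every station.
Total annual cost: 5.
No cover costs less than 5.

5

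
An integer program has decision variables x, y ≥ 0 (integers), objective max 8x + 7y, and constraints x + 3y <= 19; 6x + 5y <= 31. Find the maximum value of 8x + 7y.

43

The continuous relaxation peaks at (0, 6.2) with value 43.40; rounding to a feasible lattice point costs some objective.
(x,y)=(1,5): 1·1+3·5=16≤19, 6·1+5·5=31≤31, objective 43.
(x,y)=(0,6): 1·0+3·6=18≤19, 6·0+5·6=30≤31, objective 42.
(x,y)=(1,4): 1·1+3·4=13≤19, 6·1+5·4=26≤31, objective 36.
Maximum is 43 at (x,y)=(1,5).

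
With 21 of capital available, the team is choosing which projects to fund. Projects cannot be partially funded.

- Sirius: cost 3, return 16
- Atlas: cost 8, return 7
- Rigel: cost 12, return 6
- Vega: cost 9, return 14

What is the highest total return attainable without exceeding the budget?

Sirius + Vega: cost 3 + 9 = 12 ≤ 21, return 16 + 14 = 30.
Sirius + Atlas + Vega: cost 3 + 8 + 9 = 20 ≤ 21, return 16 + 7 + 14 = 37.
Best is Sirius, Atlas, and Vega with total return 37.

37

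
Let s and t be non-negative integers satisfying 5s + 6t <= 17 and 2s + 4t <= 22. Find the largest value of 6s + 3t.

18

The continuous relaxation peaks at (3.4, 0) with value 20.40; rounding to a feasible lattice point costs some objective.
(s,t)=(3,0): 5·3+6·0=15≤17, 2·3+4·0=6≤22, objective 18.
(s,t)=(2,1): 5·2+6·1=16≤17, 2·2+4·1=8≤22, objective 15.
(s,t)=(2,0): 5·2+6·0=10≤17, 2·2+4·0=4≤22, objective 12.
No feasible integer point exceeds 18.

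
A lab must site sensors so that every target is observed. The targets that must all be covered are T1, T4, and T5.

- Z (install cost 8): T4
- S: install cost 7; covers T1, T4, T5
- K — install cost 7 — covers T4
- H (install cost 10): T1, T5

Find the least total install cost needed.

7

S alone covers T1, T4, T5 — every target.
Total install cost: 7.
No cover costs less than 7.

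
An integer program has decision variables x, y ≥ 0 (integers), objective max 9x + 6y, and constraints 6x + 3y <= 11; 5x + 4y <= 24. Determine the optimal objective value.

The continuous relaxation peaks at (0, 3.67) with value 22.00; rounding to a feasible lattice point costs some objective.
(x,y)=(0,3): 6·0+3·3=9≤11, 5·0+4·3=12≤24, objective 18.
(x,y)=(0,2): 6·0+3·2=6≤11, 5·0+4·2=8≤24, objective 12.
Maximum is 18 at (x,y)=(0,3).

18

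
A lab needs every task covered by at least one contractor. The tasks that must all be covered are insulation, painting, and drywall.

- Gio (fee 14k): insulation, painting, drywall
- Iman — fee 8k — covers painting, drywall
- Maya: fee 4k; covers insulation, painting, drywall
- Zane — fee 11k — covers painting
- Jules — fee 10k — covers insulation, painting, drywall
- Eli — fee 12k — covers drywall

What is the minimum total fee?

Maya alone covers insulation, painting, drywall — every task.
Total fee: 4.
No cover costs less than 4.

4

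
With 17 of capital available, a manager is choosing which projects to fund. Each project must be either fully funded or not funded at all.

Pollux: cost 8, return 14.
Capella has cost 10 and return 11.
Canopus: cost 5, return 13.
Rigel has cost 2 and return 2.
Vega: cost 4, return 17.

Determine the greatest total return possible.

Canopus + Rigel + Vega: cost 5 + 2 + 4 = 11 ≤ 17, return 13 + 2 + 17 = 32.
Pollux + Canopus + Vega: cost 8 + 5 + 4 = 17 ≤ 17, return 14 + 13 + 17 = 44.
Pollux + Rigel + Vega: cost 8 + 2 + 4 = 14 ≤ 17, return 14 + 2 + 17 = 33.
Best is Pollux, Canopus, and Vega with total return 44.

44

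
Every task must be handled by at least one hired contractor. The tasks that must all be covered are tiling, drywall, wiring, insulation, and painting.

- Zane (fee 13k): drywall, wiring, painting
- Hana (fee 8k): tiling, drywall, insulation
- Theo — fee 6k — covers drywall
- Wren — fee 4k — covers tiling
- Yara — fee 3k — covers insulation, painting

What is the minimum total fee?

20

The greedy cost-per-new-task heuristic would pick Yara, Hana, and Zane for 24, but a cheaper cover exists.
Choose Zane, Wren, and Yara: together they cover tiling, drywall, wiring, insulation, painting — every task.
Total fee: 13 + 4 + 3 = 20.
No cover costs less than 20.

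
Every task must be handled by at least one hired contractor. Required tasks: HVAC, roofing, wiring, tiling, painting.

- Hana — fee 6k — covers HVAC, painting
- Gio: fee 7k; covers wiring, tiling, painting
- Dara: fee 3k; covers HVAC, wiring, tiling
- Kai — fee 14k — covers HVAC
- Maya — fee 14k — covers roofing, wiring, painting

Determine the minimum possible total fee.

Choose Dara and Maya: together they cover HVAC, roofing, wiring, tiling, painting — every task.
Total fee: 3 + 14 = 17.

17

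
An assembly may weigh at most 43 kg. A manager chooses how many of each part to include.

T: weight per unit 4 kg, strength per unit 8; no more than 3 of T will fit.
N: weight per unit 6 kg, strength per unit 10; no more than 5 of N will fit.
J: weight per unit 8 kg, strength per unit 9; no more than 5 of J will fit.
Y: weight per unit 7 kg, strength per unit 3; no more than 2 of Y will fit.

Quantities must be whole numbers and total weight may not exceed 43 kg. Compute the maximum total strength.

74

T has the best ratio (8/4); taking only T gives at most 3×8 = 24 (stopped by the supply cap of 3).
Mixing does better — 3×T and 5×N: weight 42 ≤ 43, strength 3·8 + 5·10 = 74.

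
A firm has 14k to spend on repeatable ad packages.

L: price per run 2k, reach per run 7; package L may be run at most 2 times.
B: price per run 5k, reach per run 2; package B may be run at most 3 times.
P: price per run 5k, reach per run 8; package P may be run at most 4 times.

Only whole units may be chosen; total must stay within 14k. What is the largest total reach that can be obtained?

L has the best ratio (7/2); taking only L gives at most 2×7 = 14 (stopped by the supply cap of 2).
Mixing does better — 2×L and 2×P: price 14 ≤ 14, reach 2·7 + 2·8 = 30.

30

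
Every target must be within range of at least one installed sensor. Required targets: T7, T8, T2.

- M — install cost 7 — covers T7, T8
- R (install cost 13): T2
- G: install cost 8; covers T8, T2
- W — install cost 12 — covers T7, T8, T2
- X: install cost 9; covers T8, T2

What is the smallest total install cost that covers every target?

12

This is a weighted set-cover instance.
The greedy cost-per-new-target heuristic would pick M and G for 15, but a cheaper cover exists.
W alone covers T7, T8, T2 — every target.
Total install cost: 12.
No cover costs less than 12.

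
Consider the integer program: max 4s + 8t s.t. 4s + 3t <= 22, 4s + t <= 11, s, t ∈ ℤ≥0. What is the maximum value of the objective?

56

The continuous relaxation peaks at (0, 7.33) with value 58.67; rounding to a feasible lattice point costs some objective.
(s,t)=(0,7): 4·0+3·7=21≤22, 4·0+1·7=7≤11, objective 56.
(s,t)=(1,6): 4·1+3·6=22≤22, 4·1+1·6=10≤11, objective 52.
Maximum is 56 at (s,t)=(0,7).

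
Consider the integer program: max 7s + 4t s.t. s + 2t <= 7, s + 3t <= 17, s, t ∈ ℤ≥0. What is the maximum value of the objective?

(s,t)=(7,0): 1·7+2·0=7≤7, 1·7+3·0=7≤17, objective 49.
(s,t)=(6,0): 1·6+2·0=6≤7, 1·6+3·0=6≤17, objective 42.
Maximum is 49 at (s,t)=(7,0).

49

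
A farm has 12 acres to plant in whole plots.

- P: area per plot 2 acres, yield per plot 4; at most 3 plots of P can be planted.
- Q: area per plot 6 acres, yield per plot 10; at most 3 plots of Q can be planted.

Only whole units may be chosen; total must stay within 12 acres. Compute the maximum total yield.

This is a bounded integer knapsack.
P has the best ratio (4/2); taking only P gives at most 3×4 = 12 (stopped by the supply cap of 3).
Mixing does better — 3×P and 1×Q: area 12 ≤ 12, yield 3·4 + 1·10 = 22.

22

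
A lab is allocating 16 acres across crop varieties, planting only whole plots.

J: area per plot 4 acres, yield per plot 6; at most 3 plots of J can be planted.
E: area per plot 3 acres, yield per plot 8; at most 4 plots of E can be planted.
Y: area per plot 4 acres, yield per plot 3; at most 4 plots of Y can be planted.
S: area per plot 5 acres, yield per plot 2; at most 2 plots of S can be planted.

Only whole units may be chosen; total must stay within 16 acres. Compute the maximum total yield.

38

Take 1×J and 4×E: area 16 ≤ 16, yield 1·6 + 4·8 = 38.
E has the best ratio (8/3) and is taken to its limit of 4; remaining capacity is filled optimally with the others.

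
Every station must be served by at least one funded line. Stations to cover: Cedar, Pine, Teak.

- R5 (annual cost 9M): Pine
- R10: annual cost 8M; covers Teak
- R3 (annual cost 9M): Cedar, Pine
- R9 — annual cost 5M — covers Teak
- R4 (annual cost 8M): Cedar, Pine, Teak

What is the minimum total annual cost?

This is an integer covering problem.
R4 alone covers Cedar, Pine, Teak — every station.
Total annual cost: 8.
No cover costs less than 8.

8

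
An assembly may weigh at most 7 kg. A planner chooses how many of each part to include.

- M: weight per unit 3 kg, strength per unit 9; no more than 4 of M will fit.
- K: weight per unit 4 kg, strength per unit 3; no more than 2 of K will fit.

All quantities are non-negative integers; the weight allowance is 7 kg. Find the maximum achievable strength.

18

Take 2×M: weight 6 ≤ 7, strength 2·9 = 18.
No other integer combination yields more.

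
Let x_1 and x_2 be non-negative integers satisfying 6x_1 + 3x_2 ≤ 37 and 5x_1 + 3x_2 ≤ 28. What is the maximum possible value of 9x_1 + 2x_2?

47

(x_1,x_2)=(5,1) is feasible, giving 47.
(x_1,x_2)=(5,0) is feasible, giving 45.
(x_1,x_2)=(4,2) is feasible, giving 40.
Maximum is 47 at (x_1,x_2)=(5,1).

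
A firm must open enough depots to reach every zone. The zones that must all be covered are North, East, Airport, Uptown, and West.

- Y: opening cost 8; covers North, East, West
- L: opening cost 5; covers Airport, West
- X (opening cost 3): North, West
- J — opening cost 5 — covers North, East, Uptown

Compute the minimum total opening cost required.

This is a weighted set-cover instance.
The greedy cost-per-new-zone heuristic would pick X, J, and L for 13, but a cheaper cover exists.
Choose L and J: together they cover North, East, Airport, Uptown, West — every zone.
Total opening cost: 5 + 5 = 10.
No cover costs less than 10.

10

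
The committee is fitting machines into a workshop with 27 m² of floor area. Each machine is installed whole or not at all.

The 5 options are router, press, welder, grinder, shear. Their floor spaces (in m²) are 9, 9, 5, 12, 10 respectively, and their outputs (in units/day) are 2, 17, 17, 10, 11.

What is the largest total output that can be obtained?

welder + grinder + shear: floor space 5 + 12 + 10 = 27 ≤ 27, output 17 + 10 + 11 = 38.
press + welder + shear: floor space 9 + 5 + 10 = 24 ≤ 27, output 17 + 17 + 11 = 45.
press + welder + grinder: floor space 9 + 5 + 12 = 26 ≤ 27, output 17 + 17 + 10 = 44.
Best is press, welder, and shear with total output 45.

45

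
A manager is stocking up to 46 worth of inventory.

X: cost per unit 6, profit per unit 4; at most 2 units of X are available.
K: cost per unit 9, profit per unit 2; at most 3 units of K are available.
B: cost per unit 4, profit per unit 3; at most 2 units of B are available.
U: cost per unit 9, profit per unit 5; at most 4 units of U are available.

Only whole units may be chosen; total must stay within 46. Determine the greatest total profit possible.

B has the best ratio (3/4); taking only B gives at most 2×3 = 6 (stopped by the supply cap of 2).
Mixing does better — 1×X, 1×B, and 4×U: cost 46 ≤ 46, profit 1·4 + 1·3 + 4·5 = 27.

27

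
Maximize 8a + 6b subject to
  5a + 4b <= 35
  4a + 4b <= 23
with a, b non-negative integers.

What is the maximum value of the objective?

The continuous relaxation peaks at (5.75, 0) with value 46.00; rounding to a feasible lattice point costs some objective.
(a,b)=(5,0): 5·5+4·0=25≤35, 4·5+4·0=20≤23, objective 40.
(a,b)=(4,1): 5·4+4·1=24≤35, 4·4+4·1=20≤23, objective 38.
No feasible integer point exceeds 40.

40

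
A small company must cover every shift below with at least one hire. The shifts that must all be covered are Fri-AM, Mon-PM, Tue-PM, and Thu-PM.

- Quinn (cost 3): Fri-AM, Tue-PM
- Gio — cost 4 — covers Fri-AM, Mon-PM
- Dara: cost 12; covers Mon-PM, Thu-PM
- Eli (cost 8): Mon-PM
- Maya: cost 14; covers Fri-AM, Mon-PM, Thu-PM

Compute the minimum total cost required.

Choose Quinn and Dara: together they cover Fri-AM, Mon-PM, Tue-PM, Thu-PM — every shift.
Total cost: 3 + 12 = 15.

15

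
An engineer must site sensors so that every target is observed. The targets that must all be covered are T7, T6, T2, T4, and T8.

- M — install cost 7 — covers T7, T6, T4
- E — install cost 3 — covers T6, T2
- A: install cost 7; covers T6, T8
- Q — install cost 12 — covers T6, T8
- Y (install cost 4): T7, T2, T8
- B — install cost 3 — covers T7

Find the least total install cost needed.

11

The greedy cost-per-new-target heuristic would pick Y, E, and M for 14, but a cheaper cover exists.
Choose M and Y: together they cover T7, T6, T2, T4, T8 — every target.
Total install cost: 7 + 4 = 11.
No cover costs less than 11.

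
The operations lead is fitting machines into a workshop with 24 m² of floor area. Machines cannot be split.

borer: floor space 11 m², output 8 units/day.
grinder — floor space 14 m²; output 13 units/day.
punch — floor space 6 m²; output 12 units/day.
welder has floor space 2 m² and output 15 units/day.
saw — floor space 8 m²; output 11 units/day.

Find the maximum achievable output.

40

This is an integer program with binary decision variables.
Allowing fractional choices, the relaxed optimum would be about 45.4, but machines are indivisible.
grinder + punch + welder: floor space 14 + 6 + 2 = 22 ≤ 24, output 13 + 12 + 15 = 40.
grinder + welder + saw: floor space 14 + 2 + 8 = 24 ≤ 24, output 13 + 15 + 11 = 39.
Best is grinder, punch, and welder with total output 40.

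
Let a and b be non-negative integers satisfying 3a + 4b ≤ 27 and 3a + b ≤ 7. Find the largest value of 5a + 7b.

42

The continuous relaxation peaks at (0, 6.75) with value 47.25; rounding to a feasible lattice point costs some objective.
(a,b)=(0,6): 3·0+4·6=24≤27, 3·0+1·6=6≤7, objective 42.
(a,b)=(0,5): 3·0+4·5=20≤27, 3·0+1·5=5≤7, objective 35.
The best lattice point is (0,6), giving 42.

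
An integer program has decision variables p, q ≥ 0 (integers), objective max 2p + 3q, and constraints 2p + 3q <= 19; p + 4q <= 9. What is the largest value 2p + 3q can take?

(p,q)=(9,0): 2·9+3·0=18≤19, 1·9+4·0=9≤9, objective 18.
(p,q)=(8,0): 2·8+3·0=16≤19, 1·8+4·0=8≤9, objective 16.
The best lattice point is (9,0), giving 18.

18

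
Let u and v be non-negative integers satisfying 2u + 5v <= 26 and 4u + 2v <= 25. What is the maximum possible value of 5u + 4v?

33

The continuous relaxation peaks at (4.56, 3.38) with value 36.31; rounding to a feasible lattice point costs some objective.
(u,v)=(5,2): 2·5+5·2=20≤26, 4·5+2·2=24≤25, objective 33.
(u,v)=(4,3): 2·4+5·3=23≤26, 4·4+2·3=22≤25, objective 32.
(u,v)=(3,4): 2·3+5·4=26≤26, 4·3+2·4=20≤25, objective 31.
(u,v)=(5,1): 2·5+5·1=15≤26, 4·5+2·1=22≤25, objective 29.
Maximum is 33 at (u,v)=(5,2).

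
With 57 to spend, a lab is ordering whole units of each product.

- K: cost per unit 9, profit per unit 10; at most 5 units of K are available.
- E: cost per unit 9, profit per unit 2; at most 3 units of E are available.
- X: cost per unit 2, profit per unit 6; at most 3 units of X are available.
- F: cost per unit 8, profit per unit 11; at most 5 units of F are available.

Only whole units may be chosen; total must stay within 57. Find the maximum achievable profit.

83

2×K, 3×X, and 4×F: cost 56 ≤ 57, profit 2·10 + 3·6 + 4·11 = 82.
1×K, 3×X, and 5×F: cost 55 ≤ 57, profit 1·10 + 3·6 + 5·11 = 83.
Best is 83.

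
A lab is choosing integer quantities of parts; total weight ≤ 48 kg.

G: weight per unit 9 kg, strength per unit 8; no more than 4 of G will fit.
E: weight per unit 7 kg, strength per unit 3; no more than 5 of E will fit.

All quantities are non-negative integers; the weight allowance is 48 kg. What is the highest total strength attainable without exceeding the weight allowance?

4×G and 1×E: weight 43 ≤ 48, strength 4·8 + 1·3 = 35.
3×G and 3×E: weight 48 ≤ 48, strength 3·8 + 3·3 = 33.
Best is 35.

35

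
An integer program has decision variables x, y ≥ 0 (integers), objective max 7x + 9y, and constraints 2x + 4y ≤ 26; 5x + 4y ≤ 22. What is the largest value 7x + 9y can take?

45

(x,y)=(0,5) is feasible, giving 45.
(x,y)=(1,4) is feasible, giving 43.
(x,y)=(0,4) is feasible, giving 36.
The best lattice point is (0,5), giving 45.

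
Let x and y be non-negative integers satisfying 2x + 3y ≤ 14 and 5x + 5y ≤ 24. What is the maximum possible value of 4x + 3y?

16

Relaxing integrality, the LP optimum is 19.20 at (x,y) = (4.8, 0), which is not an integer point.
(x,y)=(4,0) is feasible, giving 16.
(x,y)=(3,1) is feasible, giving 15.
The best lattice point is (4,0), giving 16.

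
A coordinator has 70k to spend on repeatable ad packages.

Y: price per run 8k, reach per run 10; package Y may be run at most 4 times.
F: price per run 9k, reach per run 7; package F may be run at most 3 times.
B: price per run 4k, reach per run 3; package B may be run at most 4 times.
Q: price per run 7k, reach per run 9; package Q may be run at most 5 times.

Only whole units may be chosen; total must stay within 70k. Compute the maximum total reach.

Q has the best ratio (9/7); taking only Q gives at most 5×9 = 45 (stopped by the supply cap of 5).
Mixing does better — 4×Y and 5×Q: price 67 ≤ 70, reach 4·10 + 5·9 = 85.

85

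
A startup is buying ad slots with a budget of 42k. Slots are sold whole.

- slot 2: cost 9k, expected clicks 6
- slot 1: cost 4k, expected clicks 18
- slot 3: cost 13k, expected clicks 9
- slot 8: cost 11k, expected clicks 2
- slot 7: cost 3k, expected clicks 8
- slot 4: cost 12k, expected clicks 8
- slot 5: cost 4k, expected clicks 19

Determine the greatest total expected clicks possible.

62

Take slot 1, slot 3, slot 7, slot 4, and slot 5: cost 4 + 13 + 3 + 12 + 4 = 36 ≤ 42, expected clicks 18 + 9 + 8 + 8 + 19 = 62.
No other feasible combination does better.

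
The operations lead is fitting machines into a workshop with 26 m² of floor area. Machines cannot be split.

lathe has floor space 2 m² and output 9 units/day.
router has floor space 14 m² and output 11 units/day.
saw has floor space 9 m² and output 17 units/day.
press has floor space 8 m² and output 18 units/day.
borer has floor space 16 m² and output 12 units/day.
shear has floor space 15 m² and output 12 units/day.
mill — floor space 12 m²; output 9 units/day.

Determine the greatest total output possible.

44

Allowing fractional choices, the relaxed optimum would be about 49.6, but machines are indivisible.
lathe + press + borer: floor space 2 + 8 + 16 = 26 ≤ 26, output 9 + 18 + 12 = 39.
lathe + saw + press: floor space 2 + 9 + 8 = 19 ≤ 26, output 9 + 17 + 18 = 44.
lathe + press + shear: floor space 2 + 8 + 15 = 25 ≤ 26, output 9 + 18 + 12 = 39.
Best is lathe, saw, and press with total output 44.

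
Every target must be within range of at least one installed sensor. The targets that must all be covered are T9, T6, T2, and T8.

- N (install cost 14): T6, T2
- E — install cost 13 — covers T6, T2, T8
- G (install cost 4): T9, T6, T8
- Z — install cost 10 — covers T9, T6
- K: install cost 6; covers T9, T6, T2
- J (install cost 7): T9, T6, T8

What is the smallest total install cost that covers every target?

10

This is an integer covering problem.
Choose G and K: together they cover T9, T6, T2, T8 — every target.
Total install cost: 4 + 6 = 10.
No cover costs less than 10.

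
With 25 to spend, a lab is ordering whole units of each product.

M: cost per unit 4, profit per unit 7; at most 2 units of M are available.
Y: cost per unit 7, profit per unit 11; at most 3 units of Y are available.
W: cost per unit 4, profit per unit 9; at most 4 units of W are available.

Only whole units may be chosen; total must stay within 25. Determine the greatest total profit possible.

W has the best ratio (9/4); taking only W gives at most 4×9 = 36 (stopped by the supply cap of 4).
Mixing does better — 2×M and 4×W: cost 24 ≤ 25, profit 2·7 + 4·9 = 50.

50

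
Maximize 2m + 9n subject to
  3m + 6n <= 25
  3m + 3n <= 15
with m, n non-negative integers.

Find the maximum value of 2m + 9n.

The continuous relaxation peaks at (0, 4.17) with value 37.50; rounding to a feasible lattice point costs some objective.
(m,n)=(0,4): 3·0+6·4=24≤25, 3·0+3·4=12≤15, objective 36.
(m,n)=(1,3): 3·1+6·3=21≤25, 3·1+3·3=12≤15, objective 29.
No feasible integer point exceeds 36.

36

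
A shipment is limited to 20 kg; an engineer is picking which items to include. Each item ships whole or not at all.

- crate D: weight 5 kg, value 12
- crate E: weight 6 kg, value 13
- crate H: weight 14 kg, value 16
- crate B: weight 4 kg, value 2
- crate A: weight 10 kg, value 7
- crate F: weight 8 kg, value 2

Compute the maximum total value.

29

Allowing fractional choices, the relaxed optimum would be about 35.3, but items are indivisible.
crate D + crate H: weight 5 + 14 = 19 ≤ 20, value 12 + 16 = 28.
crate E + crate H: weight 6 + 14 = 20 ≤ 20, value 13 + 16 = 29.
crate D + crate E + crate B: weight 5 + 6 + 4 = 15 ≤ 20, value 12 + 13 + 2 = 27.
Best is crate E and crate H with total value 29.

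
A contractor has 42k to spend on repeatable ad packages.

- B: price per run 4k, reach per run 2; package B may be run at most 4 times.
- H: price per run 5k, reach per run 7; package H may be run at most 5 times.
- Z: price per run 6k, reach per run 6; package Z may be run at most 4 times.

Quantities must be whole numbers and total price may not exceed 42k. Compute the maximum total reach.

49

1×B, 4×H, and 3×Z: price 42 ≤ 42, reach 1·2 + 4·7 + 3·6 = 48.
1×B, 5×H, and 2×Z: price 41 ≤ 42, reach 1·2 + 5·7 + 2·6 = 49.
Best is 49.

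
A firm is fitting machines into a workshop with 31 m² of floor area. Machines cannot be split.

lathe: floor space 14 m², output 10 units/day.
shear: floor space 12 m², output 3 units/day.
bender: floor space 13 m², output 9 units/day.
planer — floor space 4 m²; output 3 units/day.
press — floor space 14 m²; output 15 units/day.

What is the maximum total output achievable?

27

bender + press: floor space 13 + 14 = 27 ≤ 31, output 9 + 15 = 24.
bender + planer + press: floor space 13 + 4 + 14 = 31 ≤ 31, output 9 + 3 + 15 = 27.
lathe + press: floor space 14 + 14 = 28 ≤ 31, output 10 + 15 = 25.
Best is bender, planer, and press with total output 27.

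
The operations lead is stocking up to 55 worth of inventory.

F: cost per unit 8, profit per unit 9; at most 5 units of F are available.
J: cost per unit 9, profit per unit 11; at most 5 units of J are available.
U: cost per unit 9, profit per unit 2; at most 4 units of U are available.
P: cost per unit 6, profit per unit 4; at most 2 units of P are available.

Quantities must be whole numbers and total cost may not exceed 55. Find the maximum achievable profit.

64

1×F and 5×J: cost 53 ≤ 55, profit 1·9 + 5·11 = 64.
2×F and 4×J: cost 52 ≤ 55, profit 2·9 + 4·11 = 62.
Best is 64.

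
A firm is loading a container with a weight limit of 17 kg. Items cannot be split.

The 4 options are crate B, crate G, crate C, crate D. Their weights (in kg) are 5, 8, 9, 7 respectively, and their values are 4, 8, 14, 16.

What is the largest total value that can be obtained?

30

crate G + crate D: weight 8 + 7 = 15 ≤ 17, value 8 + 16 = 24.
crate C + crate D: weight 9 + 7 = 16 ≤ 17, value 14 + 16 = 30.
crate G + crate C: weight 8 + 9 = 17 ≤ 17, value 8 + 14 = 22.
Best is crate C and crate D with total value 30.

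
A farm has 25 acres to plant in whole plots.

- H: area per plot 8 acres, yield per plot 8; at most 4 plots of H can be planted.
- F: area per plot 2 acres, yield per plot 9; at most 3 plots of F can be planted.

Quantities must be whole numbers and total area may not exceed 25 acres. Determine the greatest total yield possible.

43

2×H and 3×F: area 22 ≤ 25, yield 2·8 + 3·9 = 43.
1×H and 3×F: area 14 ≤ 25, yield 1·8 + 3·9 = 35.
Best is 43.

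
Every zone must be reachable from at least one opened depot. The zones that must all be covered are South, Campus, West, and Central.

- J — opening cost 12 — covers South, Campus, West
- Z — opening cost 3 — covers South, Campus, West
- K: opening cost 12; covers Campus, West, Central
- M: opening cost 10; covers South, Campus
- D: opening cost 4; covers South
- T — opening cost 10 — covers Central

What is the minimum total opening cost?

This is a weighted set-cover instance.
Choose Z and T: together they cover South, Campus, West, Central — every zone.
Total opening cost: 3 + 10 = 13.
No cover costs less than 13.

13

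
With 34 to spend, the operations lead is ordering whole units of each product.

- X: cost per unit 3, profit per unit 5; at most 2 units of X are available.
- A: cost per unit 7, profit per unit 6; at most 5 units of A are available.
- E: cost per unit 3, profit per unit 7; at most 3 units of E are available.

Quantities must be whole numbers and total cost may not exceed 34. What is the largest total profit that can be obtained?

This is a bounded integer knapsack.
Take 1×X, 3×A, and 3×E: cost 33 ≤ 34, profit 1·5 + 3·6 + 3·7 = 44.
E has the best ratio (7/3) and is taken to its limit of 3; remaining capacity is filled optimally with the others.

44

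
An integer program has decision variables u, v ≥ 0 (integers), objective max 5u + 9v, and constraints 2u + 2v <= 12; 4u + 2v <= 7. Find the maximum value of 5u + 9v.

Relaxing integrality, the LP optimum is 31.50 at (u,v) = (0, 3.5), which is not an integer point.
(u,v)=(0,3) is feasible, giving 27.
(u,v)=(0,2) is feasible, giving 18.
Maximum is 27 at (u,v)=(0,3).

27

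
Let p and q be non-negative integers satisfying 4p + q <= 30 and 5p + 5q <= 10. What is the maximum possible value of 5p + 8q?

(p,q)=(0,2): 4·0+1·2=2≤30, 5·0+5·2=10≤10, objective 16.
(p,q)=(1,1): 4·1+1·1=5≤30, 5·1+5·1=10≤10, objective 13.
(p,q)=(0,1): 4·0+1·1=1≤30, 5·0+5·1=5≤10, objective 8.
No feasible integer point exceeds 16.

16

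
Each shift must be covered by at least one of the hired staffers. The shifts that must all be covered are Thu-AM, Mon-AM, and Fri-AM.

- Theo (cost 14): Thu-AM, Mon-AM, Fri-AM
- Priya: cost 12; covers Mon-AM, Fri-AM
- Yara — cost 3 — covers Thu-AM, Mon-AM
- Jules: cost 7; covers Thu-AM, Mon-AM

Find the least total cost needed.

This is an integer covering problem.
Theo alone covers Thu-AM, Mon-AM, Fri-AM — every shift.
Total cost: 14.

14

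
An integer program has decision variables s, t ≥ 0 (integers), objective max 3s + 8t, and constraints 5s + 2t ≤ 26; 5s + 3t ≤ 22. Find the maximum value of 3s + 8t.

(s,t)=(0,7): 5·0+2·7=14≤26, 5·0+3·7=21≤22, objective 56.
(s,t)=(0,6): 5·0+2·6=12≤26, 5·0+3·6=18≤22, objective 48.
No feasible integer point exceeds 56.

56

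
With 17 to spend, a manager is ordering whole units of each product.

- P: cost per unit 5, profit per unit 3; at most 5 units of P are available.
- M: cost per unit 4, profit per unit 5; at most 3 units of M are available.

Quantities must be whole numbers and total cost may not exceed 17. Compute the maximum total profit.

18

M has the best ratio (5/4); taking only M gives at most 3×5 = 15 (stopped by the supply cap of 3).
Mixing does better — 1×P and 3×M: cost 17 ≤ 17, profit 1·3 + 3·5 = 18.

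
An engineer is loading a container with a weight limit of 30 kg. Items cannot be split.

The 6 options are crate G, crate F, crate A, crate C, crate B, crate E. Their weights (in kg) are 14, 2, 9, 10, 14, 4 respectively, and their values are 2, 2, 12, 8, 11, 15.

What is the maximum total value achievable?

40

Allowing fractional choices, the relaxed optimum would be about 40.9, but items are indivisible.
crate F + crate A + crate B + crate E: weight 2 + 9 + 14 + 4 = 29 ≤ 30, value 2 + 12 + 11 + 15 = 40.
crate A + crate B + crate E: weight 9 + 14 + 4 = 27 ≤ 30, value 12 + 11 + 15 = 38.
crate F + crate A + crate C + crate E: weight 2 + 9 + 10 + 4 = 25 ≤ 30, value 2 + 12 + 8 + 15 = 37.
Best is crate F, crate A, crate B, and crate E with total value 40.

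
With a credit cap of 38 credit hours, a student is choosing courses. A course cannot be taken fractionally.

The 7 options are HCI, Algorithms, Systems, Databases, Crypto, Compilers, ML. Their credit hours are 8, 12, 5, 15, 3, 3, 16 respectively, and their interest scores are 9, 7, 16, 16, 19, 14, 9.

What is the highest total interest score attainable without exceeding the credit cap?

74

Allowing fractional choices, the relaxed optimum would be about 76.3, but courses are indivisible.
Algorithms + Systems + Databases + Crypto + Compilers: credit hours 12 + 5 + 15 + 3 + 3 = 38 ≤ 38, interest score 7 + 16 + 16 + 19 + 14 = 72.
HCI + Systems + Databases + Crypto + Compilers: credit hours 8 + 5 + 15 + 3 + 3 = 34 ≤ 38, interest score 9 + 16 + 16 + 19 + 14 = 74.
HCI + Systems + Crypto + Compilers + ML: credit hours 8 + 5 + 3 + 3 + 16 = 35 ≤ 38, interest score 9 + 16 + 19 + 14 + 9 = 67.
Best is HCI, Systems, Databases, Crypto, and Compilers with total interest score 74.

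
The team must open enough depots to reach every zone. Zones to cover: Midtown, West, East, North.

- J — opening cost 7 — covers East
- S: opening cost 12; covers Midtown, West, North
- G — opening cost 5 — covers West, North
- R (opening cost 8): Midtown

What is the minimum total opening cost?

19

This is an integer covering problem.
The greedy cost-per-new-zone heuristic would pick G, J, and R for 20, but a cheaper cover exists.
Choose J and S: together they cover Midtown, West, East, North — every zone.
Total opening cost: 7 + 12 = 19.
No cover costs less than 19.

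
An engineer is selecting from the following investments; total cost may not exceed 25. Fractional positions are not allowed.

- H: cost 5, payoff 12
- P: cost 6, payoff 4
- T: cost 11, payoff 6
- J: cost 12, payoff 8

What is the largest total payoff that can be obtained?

This is an integer program with binary decision variables.
Allowing fractional choices, the relaxed optimum would be about 25.1, but investments are indivisible.
H + P + T: cost 5 + 6 + 11 = 22 ≤ 25, payoff 12 + 4 + 6 = 22.
H + P + J: cost 5 + 6 + 12 = 23 ≤ 25, payoff 12 + 4 + 8 = 24.
Best is H, P, and J with total payoff 24.

24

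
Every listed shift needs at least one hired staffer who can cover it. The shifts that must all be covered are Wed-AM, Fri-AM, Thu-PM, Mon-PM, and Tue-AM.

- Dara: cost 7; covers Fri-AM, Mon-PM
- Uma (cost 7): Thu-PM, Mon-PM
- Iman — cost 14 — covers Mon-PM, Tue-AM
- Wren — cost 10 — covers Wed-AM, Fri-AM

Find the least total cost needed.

31

This is an integer covering problem.
Choose Uma, Iman, and Wren: together they cover Wed-AM, Fri-AM, Thu-PM, Mon-PM, Tue-AM — every shift.
Total cost: 7 + 14 + 10 = 31.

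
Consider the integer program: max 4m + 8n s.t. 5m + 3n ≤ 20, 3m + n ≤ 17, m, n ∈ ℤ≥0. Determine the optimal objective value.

(m,n)=(0,6): 5·0+3·6=18≤20, 3·0+1·6=6≤17, objective 48.
(m,n)=(1,5): 5·1+3·5=20≤20, 3·1+1·5=8≤17, objective 44.
Maximum is 48 at (m,n)=(0,6).

48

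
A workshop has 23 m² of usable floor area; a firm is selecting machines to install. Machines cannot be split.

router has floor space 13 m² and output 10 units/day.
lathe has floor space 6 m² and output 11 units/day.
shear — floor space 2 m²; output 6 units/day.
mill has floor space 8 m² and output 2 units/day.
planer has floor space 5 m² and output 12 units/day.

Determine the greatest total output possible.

31

Allowing fractional choices, the relaxed optimum would be about 36.7, but machines are indivisible.
lathe + shear + mill + planer: floor space 6 + 2 + 8 + 5 = 21 ≤ 23, output 11 + 6 + 2 + 12 = 31.
lathe + shear + planer: floor space 6 + 2 + 5 = 13 ≤ 23, output 11 + 6 + 12 = 29.
router + shear + planer: floor space 13 + 2 + 5 = 20 ≤ 23, output 10 + 6 + 12 = 28.
Best is lathe, shear, mill, and planer with total output 31.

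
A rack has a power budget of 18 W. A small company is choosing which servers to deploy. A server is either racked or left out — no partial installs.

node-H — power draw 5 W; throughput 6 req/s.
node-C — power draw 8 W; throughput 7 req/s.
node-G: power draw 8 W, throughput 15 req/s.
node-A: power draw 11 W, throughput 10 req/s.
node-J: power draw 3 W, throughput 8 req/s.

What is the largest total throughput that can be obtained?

Allowing fractional choices, the relaxed optimum would be about 30.8, but servers are indivisible.
node-G + node-J: power draw 8 + 3 = 11 ≤ 18, throughput 15 + 8 = 23.
node-C + node-G: power draw 8 + 8 = 16 ≤ 18, throughput 7 + 15 = 22.
node-H + node-G + node-J: power draw 5 + 8 + 3 = 16 ≤ 18, throughput 6 + 15 + 8 = 29.
Best is node-H, node-G, and node-J with total throughput 29.

29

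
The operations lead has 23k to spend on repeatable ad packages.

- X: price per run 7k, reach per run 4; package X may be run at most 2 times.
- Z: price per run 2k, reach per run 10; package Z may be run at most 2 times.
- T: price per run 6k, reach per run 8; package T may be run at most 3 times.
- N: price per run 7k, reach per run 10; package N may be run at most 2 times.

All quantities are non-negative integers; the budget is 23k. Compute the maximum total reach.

Take 2×Z, 2×T, and 1×N: price 23 ≤ 23, reach 2·10 + 2·8 + 1·10 = 46.
Z has the best ratio (10/2) and is taken to its limit of 2; remaining capacity is filled optimally with the others.

46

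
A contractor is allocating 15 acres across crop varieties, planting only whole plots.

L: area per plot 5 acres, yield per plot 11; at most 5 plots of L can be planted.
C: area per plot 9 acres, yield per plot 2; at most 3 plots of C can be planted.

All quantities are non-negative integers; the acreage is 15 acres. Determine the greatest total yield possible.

2×L: area 10 ≤ 15, yield 2·11 = 22.
3×L: area 15 ≤ 15, yield 3·11 = 33.
Best is 33.

33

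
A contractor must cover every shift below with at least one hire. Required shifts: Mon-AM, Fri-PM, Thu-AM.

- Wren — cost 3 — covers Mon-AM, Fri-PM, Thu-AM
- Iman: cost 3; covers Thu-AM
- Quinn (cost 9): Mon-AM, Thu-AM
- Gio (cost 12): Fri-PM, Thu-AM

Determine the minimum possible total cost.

3

Wren alone covers Mon-AM, Fri-PM, Thu-AM — every shift.
Total cost: 3.
No cover costs less than 3.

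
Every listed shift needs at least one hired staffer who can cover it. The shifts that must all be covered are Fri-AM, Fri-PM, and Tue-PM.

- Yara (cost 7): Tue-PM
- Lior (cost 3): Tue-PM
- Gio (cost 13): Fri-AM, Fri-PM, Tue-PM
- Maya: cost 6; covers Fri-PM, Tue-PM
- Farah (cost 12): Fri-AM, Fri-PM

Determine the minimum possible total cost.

Gio alone covers Fri-AM, Fri-PM, Tue-PM — every shift.
Total cost: 13.

13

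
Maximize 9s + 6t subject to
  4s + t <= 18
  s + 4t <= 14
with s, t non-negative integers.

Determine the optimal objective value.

48

Relaxing integrality, the LP optimum is 50.00 at (s,t) = (3.87, 2.53), which is not an integer point.
(s,t)=(4,2): 4·4+1·2=18≤18, 1·4+4·2=12≤14, objective 48.
(s,t)=(4,1): 4·4+1·1=17≤18, 1·4+4·1=8≤14, objective 42.
(s,t)=(3,2): 4·3+1·2=14≤18, 1·3+4·2=11≤14, objective 39.
Maximum is 48 at (s,t)=(4,2).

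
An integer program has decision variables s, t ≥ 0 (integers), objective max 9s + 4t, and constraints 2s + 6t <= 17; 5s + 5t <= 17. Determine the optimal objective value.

The continuous relaxation peaks at (3.4, 0) with value 30.60; rounding to a feasible lattice point costs some objective.
(s,t)=(3,0): 2·3+6·0=6≤17, 5·3+5·0=15≤17, objective 27.
(s,t)=(2,1): 2·2+6·1=10≤17, 5·2+5·1=15≤17, objective 22.
(s,t)=(2,0): 2·2+6·0=4≤17, 5·2+5·0=10≤17, objective 18.
The best lattice point is (3,0), giving 27.

27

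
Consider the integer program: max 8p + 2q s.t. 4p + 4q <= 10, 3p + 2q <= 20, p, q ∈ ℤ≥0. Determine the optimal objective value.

16

Relaxing integrality, the LP optimum is 20.00 at (p,q) = (2.5, 0), which is not an integer point.
(p,q)=(2,0): 4·2+4·0=8≤10, 3·2+2·0=6≤20, objective 16.
(p,q)=(1,1): 4·1+4·1=8≤10, 3·1+2·1=5≤20, objective 10.
(p,q)=(1,0): 4·1+4·0=4≤10, 3·1+2·0=3≤20, objective 8.
Maximum is 16 at (p,q)=(2,0).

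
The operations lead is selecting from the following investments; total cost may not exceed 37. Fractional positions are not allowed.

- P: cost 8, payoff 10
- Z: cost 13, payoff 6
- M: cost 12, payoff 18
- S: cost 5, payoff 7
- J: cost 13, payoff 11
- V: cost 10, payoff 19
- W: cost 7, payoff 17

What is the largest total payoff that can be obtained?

Allowing fractional choices, the relaxed optimum would be about 64.8, but investments are indivisible.
M + V + W: cost 12 + 10 + 7 = 29 ≤ 37, payoff 18 + 19 + 17 = 54.
M + S + V + W: cost 12 + 5 + 10 + 7 = 34 ≤ 37, payoff 18 + 7 + 19 + 17 = 61.
P + M + V + W: cost 8 + 12 + 10 + 7 = 37 ≤ 37, payoff 10 + 18 + 19 + 17 = 64.
Best is P, M, V, and W with total payoff 64.

64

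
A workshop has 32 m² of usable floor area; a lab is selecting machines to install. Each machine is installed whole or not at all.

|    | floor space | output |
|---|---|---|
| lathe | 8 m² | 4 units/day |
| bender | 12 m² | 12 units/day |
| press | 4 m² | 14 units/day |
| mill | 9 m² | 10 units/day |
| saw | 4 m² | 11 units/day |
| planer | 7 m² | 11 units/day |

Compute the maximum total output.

50

Allowing fractional choices, the relaxed optimum would be about 54.0, but machines are indivisible.
lathe + press + mill + saw + planer: floor space 8 + 4 + 9 + 4 + 7 = 32 ≤ 32, output 4 + 14 + 10 + 11 + 11 = 50.
bender + press + saw + planer: floor space 12 + 4 + 4 + 7 = 27 ≤ 32, output 12 + 14 + 11 + 11 = 48.
Best is lathe, press, mill, saw, and planer with total output 50.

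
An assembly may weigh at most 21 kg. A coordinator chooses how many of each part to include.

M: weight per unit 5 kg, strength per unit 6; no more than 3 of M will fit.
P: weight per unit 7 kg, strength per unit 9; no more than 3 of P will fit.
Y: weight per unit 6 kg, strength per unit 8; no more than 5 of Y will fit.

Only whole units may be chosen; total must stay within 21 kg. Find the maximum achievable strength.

27

This is a bounded integer knapsack.
Y has the best ratio (8/6); taking only Y gives at most 3×8 = 24 (stopped by the weight limit).
Mixing does better — 3×P: weight 21 ≤ 21, strength 3·9 = 27.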